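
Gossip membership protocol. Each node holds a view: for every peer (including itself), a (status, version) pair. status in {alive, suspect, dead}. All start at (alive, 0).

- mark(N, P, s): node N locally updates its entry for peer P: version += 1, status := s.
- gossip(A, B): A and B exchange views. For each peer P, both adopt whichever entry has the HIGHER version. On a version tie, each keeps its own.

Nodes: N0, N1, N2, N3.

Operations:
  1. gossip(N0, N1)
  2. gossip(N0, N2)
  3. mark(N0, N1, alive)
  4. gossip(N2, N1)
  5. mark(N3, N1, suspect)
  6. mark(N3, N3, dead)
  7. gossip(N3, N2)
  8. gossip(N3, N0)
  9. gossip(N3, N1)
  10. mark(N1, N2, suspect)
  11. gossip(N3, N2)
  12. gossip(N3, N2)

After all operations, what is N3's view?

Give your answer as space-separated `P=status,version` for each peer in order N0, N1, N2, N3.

Op 1: gossip N0<->N1 -> N0.N0=(alive,v0) N0.N1=(alive,v0) N0.N2=(alive,v0) N0.N3=(alive,v0) | N1.N0=(alive,v0) N1.N1=(alive,v0) N1.N2=(alive,v0) N1.N3=(alive,v0)
Op 2: gossip N0<->N2 -> N0.N0=(alive,v0) N0.N1=(alive,v0) N0.N2=(alive,v0) N0.N3=(alive,v0) | N2.N0=(alive,v0) N2.N1=(alive,v0) N2.N2=(alive,v0) N2.N3=(alive,v0)
Op 3: N0 marks N1=alive -> (alive,v1)
Op 4: gossip N2<->N1 -> N2.N0=(alive,v0) N2.N1=(alive,v0) N2.N2=(alive,v0) N2.N3=(alive,v0) | N1.N0=(alive,v0) N1.N1=(alive,v0) N1.N2=(alive,v0) N1.N3=(alive,v0)
Op 5: N3 marks N1=suspect -> (suspect,v1)
Op 6: N3 marks N3=dead -> (dead,v1)
Op 7: gossip N3<->N2 -> N3.N0=(alive,v0) N3.N1=(suspect,v1) N3.N2=(alive,v0) N3.N3=(dead,v1) | N2.N0=(alive,v0) N2.N1=(suspect,v1) N2.N2=(alive,v0) N2.N3=(dead,v1)
Op 8: gossip N3<->N0 -> N3.N0=(alive,v0) N3.N1=(suspect,v1) N3.N2=(alive,v0) N3.N3=(dead,v1) | N0.N0=(alive,v0) N0.N1=(alive,v1) N0.N2=(alive,v0) N0.N3=(dead,v1)
Op 9: gossip N3<->N1 -> N3.N0=(alive,v0) N3.N1=(suspect,v1) N3.N2=(alive,v0) N3.N3=(dead,v1) | N1.N0=(alive,v0) N1.N1=(suspect,v1) N1.N2=(alive,v0) N1.N3=(dead,v1)
Op 10: N1 marks N2=suspect -> (suspect,v1)
Op 11: gossip N3<->N2 -> N3.N0=(alive,v0) N3.N1=(suspect,v1) N3.N2=(alive,v0) N3.N3=(dead,v1) | N2.N0=(alive,v0) N2.N1=(suspect,v1) N2.N2=(alive,v0) N2.N3=(dead,v1)
Op 12: gossip N3<->N2 -> N3.N0=(alive,v0) N3.N1=(suspect,v1) N3.N2=(alive,v0) N3.N3=(dead,v1) | N2.N0=(alive,v0) N2.N1=(suspect,v1) N2.N2=(alive,v0) N2.N3=(dead,v1)

Answer: N0=alive,0 N1=suspect,1 N2=alive,0 N3=dead,1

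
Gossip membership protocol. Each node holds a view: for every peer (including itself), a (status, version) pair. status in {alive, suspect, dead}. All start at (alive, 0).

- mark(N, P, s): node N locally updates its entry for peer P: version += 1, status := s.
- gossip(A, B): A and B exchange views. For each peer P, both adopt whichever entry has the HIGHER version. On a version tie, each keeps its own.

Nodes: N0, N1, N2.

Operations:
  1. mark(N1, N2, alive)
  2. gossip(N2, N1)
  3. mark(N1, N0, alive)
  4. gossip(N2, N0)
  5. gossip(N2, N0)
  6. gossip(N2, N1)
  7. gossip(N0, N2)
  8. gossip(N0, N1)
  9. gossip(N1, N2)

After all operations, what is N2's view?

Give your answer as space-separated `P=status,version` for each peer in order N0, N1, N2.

Answer: N0=alive,1 N1=alive,0 N2=alive,1

Derivation:
Op 1: N1 marks N2=alive -> (alive,v1)
Op 2: gossip N2<->N1 -> N2.N0=(alive,v0) N2.N1=(alive,v0) N2.N2=(alive,v1) | N1.N0=(alive,v0) N1.N1=(alive,v0) N1.N2=(alive,v1)
Op 3: N1 marks N0=alive -> (alive,v1)
Op 4: gossip N2<->N0 -> N2.N0=(alive,v0) N2.N1=(alive,v0) N2.N2=(alive,v1) | N0.N0=(alive,v0) N0.N1=(alive,v0) N0.N2=(alive,v1)
Op 5: gossip N2<->N0 -> N2.N0=(alive,v0) N2.N1=(alive,v0) N2.N2=(alive,v1) | N0.N0=(alive,v0) N0.N1=(alive,v0) N0.N2=(alive,v1)
Op 6: gossip N2<->N1 -> N2.N0=(alive,v1) N2.N1=(alive,v0) N2.N2=(alive,v1) | N1.N0=(alive,v1) N1.N1=(alive,v0) N1.N2=(alive,v1)
Op 7: gossip N0<->N2 -> N0.N0=(alive,v1) N0.N1=(alive,v0) N0.N2=(alive,v1) | N2.N0=(alive,v1) N2.N1=(alive,v0) N2.N2=(alive,v1)
Op 8: gossip N0<->N1 -> N0.N0=(alive,v1) N0.N1=(alive,v0) N0.N2=(alive,v1) | N1.N0=(alive,v1) N1.N1=(alive,v0) N1.N2=(alive,v1)
Op 9: gossip N1<->N2 -> N1.N0=(alive,v1) N1.N1=(alive,v0) N1.N2=(alive,v1) | N2.N0=(alive,v1) N2.N1=(alive,v0) N2.N2=(alive,v1)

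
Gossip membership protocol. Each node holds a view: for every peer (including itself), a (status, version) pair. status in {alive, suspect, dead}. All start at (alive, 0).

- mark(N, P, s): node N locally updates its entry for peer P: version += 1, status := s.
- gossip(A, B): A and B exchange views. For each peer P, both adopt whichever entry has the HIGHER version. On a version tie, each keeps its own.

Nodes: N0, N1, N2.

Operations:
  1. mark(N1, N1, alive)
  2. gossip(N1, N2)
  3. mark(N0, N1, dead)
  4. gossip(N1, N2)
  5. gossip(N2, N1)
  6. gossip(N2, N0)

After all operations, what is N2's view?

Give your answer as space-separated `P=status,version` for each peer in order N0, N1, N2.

Op 1: N1 marks N1=alive -> (alive,v1)
Op 2: gossip N1<->N2 -> N1.N0=(alive,v0) N1.N1=(alive,v1) N1.N2=(alive,v0) | N2.N0=(alive,v0) N2.N1=(alive,v1) N2.N2=(alive,v0)
Op 3: N0 marks N1=dead -> (dead,v1)
Op 4: gossip N1<->N2 -> N1.N0=(alive,v0) N1.N1=(alive,v1) N1.N2=(alive,v0) | N2.N0=(alive,v0) N2.N1=(alive,v1) N2.N2=(alive,v0)
Op 5: gossip N2<->N1 -> N2.N0=(alive,v0) N2.N1=(alive,v1) N2.N2=(alive,v0) | N1.N0=(alive,v0) N1.N1=(alive,v1) N1.N2=(alive,v0)
Op 6: gossip N2<->N0 -> N2.N0=(alive,v0) N2.N1=(alive,v1) N2.N2=(alive,v0) | N0.N0=(alive,v0) N0.N1=(dead,v1) N0.N2=(alive,v0)

Answer: N0=alive,0 N1=alive,1 N2=alive,0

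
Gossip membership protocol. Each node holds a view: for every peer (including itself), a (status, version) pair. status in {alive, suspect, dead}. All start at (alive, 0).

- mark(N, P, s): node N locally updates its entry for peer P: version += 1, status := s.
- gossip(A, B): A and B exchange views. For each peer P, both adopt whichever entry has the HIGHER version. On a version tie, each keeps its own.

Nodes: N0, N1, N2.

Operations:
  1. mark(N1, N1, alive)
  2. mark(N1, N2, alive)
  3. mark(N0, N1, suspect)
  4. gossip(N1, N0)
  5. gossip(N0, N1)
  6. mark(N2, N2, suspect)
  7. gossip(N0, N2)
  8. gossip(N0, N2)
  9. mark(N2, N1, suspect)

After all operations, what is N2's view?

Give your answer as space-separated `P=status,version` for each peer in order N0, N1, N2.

Op 1: N1 marks N1=alive -> (alive,v1)
Op 2: N1 marks N2=alive -> (alive,v1)
Op 3: N0 marks N1=suspect -> (suspect,v1)
Op 4: gossip N1<->N0 -> N1.N0=(alive,v0) N1.N1=(alive,v1) N1.N2=(alive,v1) | N0.N0=(alive,v0) N0.N1=(suspect,v1) N0.N2=(alive,v1)
Op 5: gossip N0<->N1 -> N0.N0=(alive,v0) N0.N1=(suspect,v1) N0.N2=(alive,v1) | N1.N0=(alive,v0) N1.N1=(alive,v1) N1.N2=(alive,v1)
Op 6: N2 marks N2=suspect -> (suspect,v1)
Op 7: gossip N0<->N2 -> N0.N0=(alive,v0) N0.N1=(suspect,v1) N0.N2=(alive,v1) | N2.N0=(alive,v0) N2.N1=(suspect,v1) N2.N2=(suspect,v1)
Op 8: gossip N0<->N2 -> N0.N0=(alive,v0) N0.N1=(suspect,v1) N0.N2=(alive,v1) | N2.N0=(alive,v0) N2.N1=(suspect,v1) N2.N2=(suspect,v1)
Op 9: N2 marks N1=suspect -> (suspect,v2)

Answer: N0=alive,0 N1=suspect,2 N2=suspect,1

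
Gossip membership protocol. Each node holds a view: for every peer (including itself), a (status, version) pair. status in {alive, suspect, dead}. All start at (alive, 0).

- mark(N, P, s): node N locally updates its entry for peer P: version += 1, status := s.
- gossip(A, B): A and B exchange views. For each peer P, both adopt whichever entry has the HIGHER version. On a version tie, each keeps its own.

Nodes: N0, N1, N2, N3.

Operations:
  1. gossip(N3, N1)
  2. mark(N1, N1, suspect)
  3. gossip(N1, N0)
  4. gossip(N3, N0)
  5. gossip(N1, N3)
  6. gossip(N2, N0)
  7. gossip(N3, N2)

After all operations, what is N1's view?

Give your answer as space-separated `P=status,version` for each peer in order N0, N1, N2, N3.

Op 1: gossip N3<->N1 -> N3.N0=(alive,v0) N3.N1=(alive,v0) N3.N2=(alive,v0) N3.N3=(alive,v0) | N1.N0=(alive,v0) N1.N1=(alive,v0) N1.N2=(alive,v0) N1.N3=(alive,v0)
Op 2: N1 marks N1=suspect -> (suspect,v1)
Op 3: gossip N1<->N0 -> N1.N0=(alive,v0) N1.N1=(suspect,v1) N1.N2=(alive,v0) N1.N3=(alive,v0) | N0.N0=(alive,v0) N0.N1=(suspect,v1) N0.N2=(alive,v0) N0.N3=(alive,v0)
Op 4: gossip N3<->N0 -> N3.N0=(alive,v0) N3.N1=(suspect,v1) N3.N2=(alive,v0) N3.N3=(alive,v0) | N0.N0=(alive,v0) N0.N1=(suspect,v1) N0.N2=(alive,v0) N0.N3=(alive,v0)
Op 5: gossip N1<->N3 -> N1.N0=(alive,v0) N1.N1=(suspect,v1) N1.N2=(alive,v0) N1.N3=(alive,v0) | N3.N0=(alive,v0) N3.N1=(suspect,v1) N3.N2=(alive,v0) N3.N3=(alive,v0)
Op 6: gossip N2<->N0 -> N2.N0=(alive,v0) N2.N1=(suspect,v1) N2.N2=(alive,v0) N2.N3=(alive,v0) | N0.N0=(alive,v0) N0.N1=(suspect,v1) N0.N2=(alive,v0) N0.N3=(alive,v0)
Op 7: gossip N3<->N2 -> N3.N0=(alive,v0) N3.N1=(suspect,v1) N3.N2=(alive,v0) N3.N3=(alive,v0) | N2.N0=(alive,v0) N2.N1=(suspect,v1) N2.N2=(alive,v0) N2.N3=(alive,v0)

Answer: N0=alive,0 N1=suspect,1 N2=alive,0 N3=alive,0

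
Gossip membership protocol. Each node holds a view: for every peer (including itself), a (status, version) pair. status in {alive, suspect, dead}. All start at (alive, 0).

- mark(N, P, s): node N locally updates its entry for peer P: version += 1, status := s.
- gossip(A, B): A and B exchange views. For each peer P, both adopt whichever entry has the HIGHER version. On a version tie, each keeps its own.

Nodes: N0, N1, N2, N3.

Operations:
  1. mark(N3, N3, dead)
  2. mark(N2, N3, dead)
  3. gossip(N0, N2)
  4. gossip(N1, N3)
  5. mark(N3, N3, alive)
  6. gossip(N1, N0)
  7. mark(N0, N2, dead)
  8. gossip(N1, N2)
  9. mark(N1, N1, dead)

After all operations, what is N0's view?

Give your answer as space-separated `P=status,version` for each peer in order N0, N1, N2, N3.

Op 1: N3 marks N3=dead -> (dead,v1)
Op 2: N2 marks N3=dead -> (dead,v1)
Op 3: gossip N0<->N2 -> N0.N0=(alive,v0) N0.N1=(alive,v0) N0.N2=(alive,v0) N0.N3=(dead,v1) | N2.N0=(alive,v0) N2.N1=(alive,v0) N2.N2=(alive,v0) N2.N3=(dead,v1)
Op 4: gossip N1<->N3 -> N1.N0=(alive,v0) N1.N1=(alive,v0) N1.N2=(alive,v0) N1.N3=(dead,v1) | N3.N0=(alive,v0) N3.N1=(alive,v0) N3.N2=(alive,v0) N3.N3=(dead,v1)
Op 5: N3 marks N3=alive -> (alive,v2)
Op 6: gossip N1<->N0 -> N1.N0=(alive,v0) N1.N1=(alive,v0) N1.N2=(alive,v0) N1.N3=(dead,v1) | N0.N0=(alive,v0) N0.N1=(alive,v0) N0.N2=(alive,v0) N0.N3=(dead,v1)
Op 7: N0 marks N2=dead -> (dead,v1)
Op 8: gossip N1<->N2 -> N1.N0=(alive,v0) N1.N1=(alive,v0) N1.N2=(alive,v0) N1.N3=(dead,v1) | N2.N0=(alive,v0) N2.N1=(alive,v0) N2.N2=(alive,v0) N2.N3=(dead,v1)
Op 9: N1 marks N1=dead -> (dead,v1)

Answer: N0=alive,0 N1=alive,0 N2=dead,1 N3=dead,1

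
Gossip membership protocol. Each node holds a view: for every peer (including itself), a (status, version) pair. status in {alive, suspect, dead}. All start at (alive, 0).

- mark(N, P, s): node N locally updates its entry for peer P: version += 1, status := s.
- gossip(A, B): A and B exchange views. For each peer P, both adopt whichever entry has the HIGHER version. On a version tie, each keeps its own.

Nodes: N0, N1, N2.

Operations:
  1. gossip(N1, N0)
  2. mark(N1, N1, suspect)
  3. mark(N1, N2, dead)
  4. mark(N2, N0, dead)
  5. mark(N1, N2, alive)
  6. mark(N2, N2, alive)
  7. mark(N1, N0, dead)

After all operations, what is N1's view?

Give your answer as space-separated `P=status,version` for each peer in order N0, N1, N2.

Answer: N0=dead,1 N1=suspect,1 N2=alive,2

Derivation:
Op 1: gossip N1<->N0 -> N1.N0=(alive,v0) N1.N1=(alive,v0) N1.N2=(alive,v0) | N0.N0=(alive,v0) N0.N1=(alive,v0) N0.N2=(alive,v0)
Op 2: N1 marks N1=suspect -> (suspect,v1)
Op 3: N1 marks N2=dead -> (dead,v1)
Op 4: N2 marks N0=dead -> (dead,v1)
Op 5: N1 marks N2=alive -> (alive,v2)
Op 6: N2 marks N2=alive -> (alive,v1)
Op 7: N1 marks N0=dead -> (dead,v1)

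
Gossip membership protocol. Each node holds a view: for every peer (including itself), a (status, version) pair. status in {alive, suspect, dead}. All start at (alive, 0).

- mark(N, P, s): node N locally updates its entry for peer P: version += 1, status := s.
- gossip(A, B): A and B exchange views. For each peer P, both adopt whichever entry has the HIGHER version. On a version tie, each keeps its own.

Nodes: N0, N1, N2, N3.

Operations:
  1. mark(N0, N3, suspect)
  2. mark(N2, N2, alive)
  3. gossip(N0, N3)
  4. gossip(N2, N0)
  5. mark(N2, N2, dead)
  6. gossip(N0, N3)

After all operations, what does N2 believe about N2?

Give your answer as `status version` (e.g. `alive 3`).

Op 1: N0 marks N3=suspect -> (suspect,v1)
Op 2: N2 marks N2=alive -> (alive,v1)
Op 3: gossip N0<->N3 -> N0.N0=(alive,v0) N0.N1=(alive,v0) N0.N2=(alive,v0) N0.N3=(suspect,v1) | N3.N0=(alive,v0) N3.N1=(alive,v0) N3.N2=(alive,v0) N3.N3=(suspect,v1)
Op 4: gossip N2<->N0 -> N2.N0=(alive,v0) N2.N1=(alive,v0) N2.N2=(alive,v1) N2.N3=(suspect,v1) | N0.N0=(alive,v0) N0.N1=(alive,v0) N0.N2=(alive,v1) N0.N3=(suspect,v1)
Op 5: N2 marks N2=dead -> (dead,v2)
Op 6: gossip N0<->N3 -> N0.N0=(alive,v0) N0.N1=(alive,v0) N0.N2=(alive,v1) N0.N3=(suspect,v1) | N3.N0=(alive,v0) N3.N1=(alive,v0) N3.N2=(alive,v1) N3.N3=(suspect,v1)

Answer: dead 2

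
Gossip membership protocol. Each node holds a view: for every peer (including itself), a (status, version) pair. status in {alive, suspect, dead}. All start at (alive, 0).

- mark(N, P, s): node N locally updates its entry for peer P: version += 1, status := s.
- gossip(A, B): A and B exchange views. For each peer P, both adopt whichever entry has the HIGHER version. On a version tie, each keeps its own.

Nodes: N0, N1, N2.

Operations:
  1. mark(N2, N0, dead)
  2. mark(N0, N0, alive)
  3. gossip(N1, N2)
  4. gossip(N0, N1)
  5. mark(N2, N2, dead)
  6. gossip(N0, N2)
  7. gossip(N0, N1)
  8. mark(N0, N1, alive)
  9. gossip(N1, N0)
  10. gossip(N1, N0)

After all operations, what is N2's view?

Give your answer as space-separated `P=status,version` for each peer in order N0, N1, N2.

Op 1: N2 marks N0=dead -> (dead,v1)
Op 2: N0 marks N0=alive -> (alive,v1)
Op 3: gossip N1<->N2 -> N1.N0=(dead,v1) N1.N1=(alive,v0) N1.N2=(alive,v0) | N2.N0=(dead,v1) N2.N1=(alive,v0) N2.N2=(alive,v0)
Op 4: gossip N0<->N1 -> N0.N0=(alive,v1) N0.N1=(alive,v0) N0.N2=(alive,v0) | N1.N0=(dead,v1) N1.N1=(alive,v0) N1.N2=(alive,v0)
Op 5: N2 marks N2=dead -> (dead,v1)
Op 6: gossip N0<->N2 -> N0.N0=(alive,v1) N0.N1=(alive,v0) N0.N2=(dead,v1) | N2.N0=(dead,v1) N2.N1=(alive,v0) N2.N2=(dead,v1)
Op 7: gossip N0<->N1 -> N0.N0=(alive,v1) N0.N1=(alive,v0) N0.N2=(dead,v1) | N1.N0=(dead,v1) N1.N1=(alive,v0) N1.N2=(dead,v1)
Op 8: N0 marks N1=alive -> (alive,v1)
Op 9: gossip N1<->N0 -> N1.N0=(dead,v1) N1.N1=(alive,v1) N1.N2=(dead,v1) | N0.N0=(alive,v1) N0.N1=(alive,v1) N0.N2=(dead,v1)
Op 10: gossip N1<->N0 -> N1.N0=(dead,v1) N1.N1=(alive,v1) N1.N2=(dead,v1) | N0.N0=(alive,v1) N0.N1=(alive,v1) N0.N2=(dead,v1)

Answer: N0=dead,1 N1=alive,0 N2=dead,1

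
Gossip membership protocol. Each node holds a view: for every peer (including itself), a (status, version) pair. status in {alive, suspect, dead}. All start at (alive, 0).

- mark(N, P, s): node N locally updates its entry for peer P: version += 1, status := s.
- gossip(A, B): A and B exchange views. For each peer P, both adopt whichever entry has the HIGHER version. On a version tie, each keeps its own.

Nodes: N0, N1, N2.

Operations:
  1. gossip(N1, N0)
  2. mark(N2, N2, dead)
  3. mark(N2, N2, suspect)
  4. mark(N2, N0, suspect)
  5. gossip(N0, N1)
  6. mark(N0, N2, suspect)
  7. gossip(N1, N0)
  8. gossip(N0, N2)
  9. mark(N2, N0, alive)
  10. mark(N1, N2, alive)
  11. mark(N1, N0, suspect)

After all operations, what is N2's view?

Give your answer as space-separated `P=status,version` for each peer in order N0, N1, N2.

Answer: N0=alive,2 N1=alive,0 N2=suspect,2

Derivation:
Op 1: gossip N1<->N0 -> N1.N0=(alive,v0) N1.N1=(alive,v0) N1.N2=(alive,v0) | N0.N0=(alive,v0) N0.N1=(alive,v0) N0.N2=(alive,v0)
Op 2: N2 marks N2=dead -> (dead,v1)
Op 3: N2 marks N2=suspect -> (suspect,v2)
Op 4: N2 marks N0=suspect -> (suspect,v1)
Op 5: gossip N0<->N1 -> N0.N0=(alive,v0) N0.N1=(alive,v0) N0.N2=(alive,v0) | N1.N0=(alive,v0) N1.N1=(alive,v0) N1.N2=(alive,v0)
Op 6: N0 marks N2=suspect -> (suspect,v1)
Op 7: gossip N1<->N0 -> N1.N0=(alive,v0) N1.N1=(alive,v0) N1.N2=(suspect,v1) | N0.N0=(alive,v0) N0.N1=(alive,v0) N0.N2=(suspect,v1)
Op 8: gossip N0<->N2 -> N0.N0=(suspect,v1) N0.N1=(alive,v0) N0.N2=(suspect,v2) | N2.N0=(suspect,v1) N2.N1=(alive,v0) N2.N2=(suspect,v2)
Op 9: N2 marks N0=alive -> (alive,v2)
Op 10: N1 marks N2=alive -> (alive,v2)
Op 11: N1 marks N0=suspect -> (suspect,v1)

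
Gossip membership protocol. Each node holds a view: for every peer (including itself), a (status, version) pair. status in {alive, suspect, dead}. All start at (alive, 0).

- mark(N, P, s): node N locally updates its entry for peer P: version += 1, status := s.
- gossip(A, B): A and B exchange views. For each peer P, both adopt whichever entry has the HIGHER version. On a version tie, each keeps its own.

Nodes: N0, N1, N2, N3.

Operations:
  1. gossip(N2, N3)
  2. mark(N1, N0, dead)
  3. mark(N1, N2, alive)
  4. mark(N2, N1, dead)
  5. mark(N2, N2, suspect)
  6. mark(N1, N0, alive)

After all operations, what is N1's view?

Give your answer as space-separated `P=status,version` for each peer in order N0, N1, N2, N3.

Op 1: gossip N2<->N3 -> N2.N0=(alive,v0) N2.N1=(alive,v0) N2.N2=(alive,v0) N2.N3=(alive,v0) | N3.N0=(alive,v0) N3.N1=(alive,v0) N3.N2=(alive,v0) N3.N3=(alive,v0)
Op 2: N1 marks N0=dead -> (dead,v1)
Op 3: N1 marks N2=alive -> (alive,v1)
Op 4: N2 marks N1=dead -> (dead,v1)
Op 5: N2 marks N2=suspect -> (suspect,v1)
Op 6: N1 marks N0=alive -> (alive,v2)

Answer: N0=alive,2 N1=alive,0 N2=alive,1 N3=alive,0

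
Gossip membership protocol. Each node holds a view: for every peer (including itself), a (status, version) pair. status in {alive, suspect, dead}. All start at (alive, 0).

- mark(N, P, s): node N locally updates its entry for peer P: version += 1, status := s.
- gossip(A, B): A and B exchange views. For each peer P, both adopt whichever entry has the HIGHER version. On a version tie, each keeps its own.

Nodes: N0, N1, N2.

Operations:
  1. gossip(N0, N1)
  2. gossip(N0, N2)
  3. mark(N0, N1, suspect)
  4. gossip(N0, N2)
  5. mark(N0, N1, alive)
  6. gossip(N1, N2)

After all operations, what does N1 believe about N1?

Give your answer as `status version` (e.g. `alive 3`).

Answer: suspect 1

Derivation:
Op 1: gossip N0<->N1 -> N0.N0=(alive,v0) N0.N1=(alive,v0) N0.N2=(alive,v0) | N1.N0=(alive,v0) N1.N1=(alive,v0) N1.N2=(alive,v0)
Op 2: gossip N0<->N2 -> N0.N0=(alive,v0) N0.N1=(alive,v0) N0.N2=(alive,v0) | N2.N0=(alive,v0) N2.N1=(alive,v0) N2.N2=(alive,v0)
Op 3: N0 marks N1=suspect -> (suspect,v1)
Op 4: gossip N0<->N2 -> N0.N0=(alive,v0) N0.N1=(suspect,v1) N0.N2=(alive,v0) | N2.N0=(alive,v0) N2.N1=(suspect,v1) N2.N2=(alive,v0)
Op 5: N0 marks N1=alive -> (alive,v2)
Op 6: gossip N1<->N2 -> N1.N0=(alive,v0) N1.N1=(suspect,v1) N1.N2=(alive,v0) | N2.N0=(alive,v0) N2.N1=(suspect,v1) N2.N2=(alive,v0)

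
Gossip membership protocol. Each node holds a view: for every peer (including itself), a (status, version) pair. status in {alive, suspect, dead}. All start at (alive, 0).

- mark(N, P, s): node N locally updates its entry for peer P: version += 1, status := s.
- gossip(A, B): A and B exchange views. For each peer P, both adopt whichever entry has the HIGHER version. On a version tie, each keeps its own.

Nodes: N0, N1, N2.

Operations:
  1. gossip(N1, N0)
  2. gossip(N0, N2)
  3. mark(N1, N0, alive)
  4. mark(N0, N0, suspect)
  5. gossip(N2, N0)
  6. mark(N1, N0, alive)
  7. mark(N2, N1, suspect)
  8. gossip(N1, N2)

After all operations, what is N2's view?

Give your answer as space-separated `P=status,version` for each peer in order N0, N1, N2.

Answer: N0=alive,2 N1=suspect,1 N2=alive,0

Derivation:
Op 1: gossip N1<->N0 -> N1.N0=(alive,v0) N1.N1=(alive,v0) N1.N2=(alive,v0) | N0.N0=(alive,v0) N0.N1=(alive,v0) N0.N2=(alive,v0)
Op 2: gossip N0<->N2 -> N0.N0=(alive,v0) N0.N1=(alive,v0) N0.N2=(alive,v0) | N2.N0=(alive,v0) N2.N1=(alive,v0) N2.N2=(alive,v0)
Op 3: N1 marks N0=alive -> (alive,v1)
Op 4: N0 marks N0=suspect -> (suspect,v1)
Op 5: gossip N2<->N0 -> N2.N0=(suspect,v1) N2.N1=(alive,v0) N2.N2=(alive,v0) | N0.N0=(suspect,v1) N0.N1=(alive,v0) N0.N2=(alive,v0)
Op 6: N1 marks N0=alive -> (alive,v2)
Op 7: N2 marks N1=suspect -> (suspect,v1)
Op 8: gossip N1<->N2 -> N1.N0=(alive,v2) N1.N1=(suspect,v1) N1.N2=(alive,v0) | N2.N0=(alive,v2) N2.N1=(suspect,v1) N2.N2=(alive,v0)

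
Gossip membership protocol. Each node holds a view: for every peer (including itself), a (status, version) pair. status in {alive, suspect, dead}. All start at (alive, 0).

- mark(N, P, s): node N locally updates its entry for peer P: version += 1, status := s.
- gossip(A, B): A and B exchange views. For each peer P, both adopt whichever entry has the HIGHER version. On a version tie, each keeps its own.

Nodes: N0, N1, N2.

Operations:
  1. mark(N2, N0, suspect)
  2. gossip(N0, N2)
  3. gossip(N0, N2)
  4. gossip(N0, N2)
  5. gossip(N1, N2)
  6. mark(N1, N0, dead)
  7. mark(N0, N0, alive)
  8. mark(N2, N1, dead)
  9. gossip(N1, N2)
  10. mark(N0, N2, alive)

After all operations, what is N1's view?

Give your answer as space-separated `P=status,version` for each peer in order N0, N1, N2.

Op 1: N2 marks N0=suspect -> (suspect,v1)
Op 2: gossip N0<->N2 -> N0.N0=(suspect,v1) N0.N1=(alive,v0) N0.N2=(alive,v0) | N2.N0=(suspect,v1) N2.N1=(alive,v0) N2.N2=(alive,v0)
Op 3: gossip N0<->N2 -> N0.N0=(suspect,v1) N0.N1=(alive,v0) N0.N2=(alive,v0) | N2.N0=(suspect,v1) N2.N1=(alive,v0) N2.N2=(alive,v0)
Op 4: gossip N0<->N2 -> N0.N0=(suspect,v1) N0.N1=(alive,v0) N0.N2=(alive,v0) | N2.N0=(suspect,v1) N2.N1=(alive,v0) N2.N2=(alive,v0)
Op 5: gossip N1<->N2 -> N1.N0=(suspect,v1) N1.N1=(alive,v0) N1.N2=(alive,v0) | N2.N0=(suspect,v1) N2.N1=(alive,v0) N2.N2=(alive,v0)
Op 6: N1 marks N0=dead -> (dead,v2)
Op 7: N0 marks N0=alive -> (alive,v2)
Op 8: N2 marks N1=dead -> (dead,v1)
Op 9: gossip N1<->N2 -> N1.N0=(dead,v2) N1.N1=(dead,v1) N1.N2=(alive,v0) | N2.N0=(dead,v2) N2.N1=(dead,v1) N2.N2=(alive,v0)
Op 10: N0 marks N2=alive -> (alive,v1)

Answer: N0=dead,2 N1=dead,1 N2=alive,0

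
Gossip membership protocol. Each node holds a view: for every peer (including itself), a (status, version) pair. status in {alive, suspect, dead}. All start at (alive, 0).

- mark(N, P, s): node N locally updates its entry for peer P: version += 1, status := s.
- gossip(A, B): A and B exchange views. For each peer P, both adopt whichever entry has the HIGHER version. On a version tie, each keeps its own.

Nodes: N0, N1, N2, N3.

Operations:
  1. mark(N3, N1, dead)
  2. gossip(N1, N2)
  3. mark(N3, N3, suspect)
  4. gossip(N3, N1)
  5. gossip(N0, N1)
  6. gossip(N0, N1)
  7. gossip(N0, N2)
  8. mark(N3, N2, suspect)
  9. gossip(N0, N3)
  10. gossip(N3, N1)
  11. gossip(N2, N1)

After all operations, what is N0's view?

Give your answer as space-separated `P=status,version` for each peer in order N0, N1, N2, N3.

Op 1: N3 marks N1=dead -> (dead,v1)
Op 2: gossip N1<->N2 -> N1.N0=(alive,v0) N1.N1=(alive,v0) N1.N2=(alive,v0) N1.N3=(alive,v0) | N2.N0=(alive,v0) N2.N1=(alive,v0) N2.N2=(alive,v0) N2.N3=(alive,v0)
Op 3: N3 marks N3=suspect -> (suspect,v1)
Op 4: gossip N3<->N1 -> N3.N0=(alive,v0) N3.N1=(dead,v1) N3.N2=(alive,v0) N3.N3=(suspect,v1) | N1.N0=(alive,v0) N1.N1=(dead,v1) N1.N2=(alive,v0) N1.N3=(suspect,v1)
Op 5: gossip N0<->N1 -> N0.N0=(alive,v0) N0.N1=(dead,v1) N0.N2=(alive,v0) N0.N3=(suspect,v1) | N1.N0=(alive,v0) N1.N1=(dead,v1) N1.N2=(alive,v0) N1.N3=(suspect,v1)
Op 6: gossip N0<->N1 -> N0.N0=(alive,v0) N0.N1=(dead,v1) N0.N2=(alive,v0) N0.N3=(suspect,v1) | N1.N0=(alive,v0) N1.N1=(dead,v1) N1.N2=(alive,v0) N1.N3=(suspect,v1)
Op 7: gossip N0<->N2 -> N0.N0=(alive,v0) N0.N1=(dead,v1) N0.N2=(alive,v0) N0.N3=(suspect,v1) | N2.N0=(alive,v0) N2.N1=(dead,v1) N2.N2=(alive,v0) N2.N3=(suspect,v1)
Op 8: N3 marks N2=suspect -> (suspect,v1)
Op 9: gossip N0<->N3 -> N0.N0=(alive,v0) N0.N1=(dead,v1) N0.N2=(suspect,v1) N0.N3=(suspect,v1) | N3.N0=(alive,v0) N3.N1=(dead,v1) N3.N2=(suspect,v1) N3.N3=(suspect,v1)
Op 10: gossip N3<->N1 -> N3.N0=(alive,v0) N3.N1=(dead,v1) N3.N2=(suspect,v1) N3.N3=(suspect,v1) | N1.N0=(alive,v0) N1.N1=(dead,v1) N1.N2=(suspect,v1) N1.N3=(suspect,v1)
Op 11: gossip N2<->N1 -> N2.N0=(alive,v0) N2.N1=(dead,v1) N2.N2=(suspect,v1) N2.N3=(suspect,v1) | N1.N0=(alive,v0) N1.N1=(dead,v1) N1.N2=(suspect,v1) N1.N3=(suspect,v1)

Answer: N0=alive,0 N1=dead,1 N2=suspect,1 N3=suspect,1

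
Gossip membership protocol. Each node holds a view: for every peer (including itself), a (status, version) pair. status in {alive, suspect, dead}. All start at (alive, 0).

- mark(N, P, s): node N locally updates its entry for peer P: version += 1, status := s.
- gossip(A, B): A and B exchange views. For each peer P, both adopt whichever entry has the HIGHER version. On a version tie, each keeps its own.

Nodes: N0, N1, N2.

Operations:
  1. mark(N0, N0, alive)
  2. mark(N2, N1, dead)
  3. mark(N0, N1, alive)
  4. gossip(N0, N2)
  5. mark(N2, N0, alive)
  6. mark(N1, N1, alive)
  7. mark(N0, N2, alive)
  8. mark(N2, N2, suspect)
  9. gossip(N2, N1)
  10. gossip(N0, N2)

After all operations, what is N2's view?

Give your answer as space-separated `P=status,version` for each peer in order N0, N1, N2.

Op 1: N0 marks N0=alive -> (alive,v1)
Op 2: N2 marks N1=dead -> (dead,v1)
Op 3: N0 marks N1=alive -> (alive,v1)
Op 4: gossip N0<->N2 -> N0.N0=(alive,v1) N0.N1=(alive,v1) N0.N2=(alive,v0) | N2.N0=(alive,v1) N2.N1=(dead,v1) N2.N2=(alive,v0)
Op 5: N2 marks N0=alive -> (alive,v2)
Op 6: N1 marks N1=alive -> (alive,v1)
Op 7: N0 marks N2=alive -> (alive,v1)
Op 8: N2 marks N2=suspect -> (suspect,v1)
Op 9: gossip N2<->N1 -> N2.N0=(alive,v2) N2.N1=(dead,v1) N2.N2=(suspect,v1) | N1.N0=(alive,v2) N1.N1=(alive,v1) N1.N2=(suspect,v1)
Op 10: gossip N0<->N2 -> N0.N0=(alive,v2) N0.N1=(alive,v1) N0.N2=(alive,v1) | N2.N0=(alive,v2) N2.N1=(dead,v1) N2.N2=(suspect,v1)

Answer: N0=alive,2 N1=dead,1 N2=suspect,1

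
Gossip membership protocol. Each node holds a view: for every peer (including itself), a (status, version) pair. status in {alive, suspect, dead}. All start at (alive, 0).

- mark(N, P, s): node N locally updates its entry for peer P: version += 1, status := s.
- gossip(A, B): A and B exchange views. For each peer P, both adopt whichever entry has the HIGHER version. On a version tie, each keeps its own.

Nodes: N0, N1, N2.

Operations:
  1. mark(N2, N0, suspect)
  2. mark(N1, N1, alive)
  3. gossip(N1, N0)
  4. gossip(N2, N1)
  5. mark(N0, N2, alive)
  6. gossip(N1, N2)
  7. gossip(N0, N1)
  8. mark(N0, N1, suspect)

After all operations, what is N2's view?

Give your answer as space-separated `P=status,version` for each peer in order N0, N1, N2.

Op 1: N2 marks N0=suspect -> (suspect,v1)
Op 2: N1 marks N1=alive -> (alive,v1)
Op 3: gossip N1<->N0 -> N1.N0=(alive,v0) N1.N1=(alive,v1) N1.N2=(alive,v0) | N0.N0=(alive,v0) N0.N1=(alive,v1) N0.N2=(alive,v0)
Op 4: gossip N2<->N1 -> N2.N0=(suspect,v1) N2.N1=(alive,v1) N2.N2=(alive,v0) | N1.N0=(suspect,v1) N1.N1=(alive,v1) N1.N2=(alive,v0)
Op 5: N0 marks N2=alive -> (alive,v1)
Op 6: gossip N1<->N2 -> N1.N0=(suspect,v1) N1.N1=(alive,v1) N1.N2=(alive,v0) | N2.N0=(suspect,v1) N2.N1=(alive,v1) N2.N2=(alive,v0)
Op 7: gossip N0<->N1 -> N0.N0=(suspect,v1) N0.N1=(alive,v1) N0.N2=(alive,v1) | N1.N0=(suspect,v1) N1.N1=(alive,v1) N1.N2=(alive,v1)
Op 8: N0 marks N1=suspect -> (suspect,v2)

Answer: N0=suspect,1 N1=alive,1 N2=alive,0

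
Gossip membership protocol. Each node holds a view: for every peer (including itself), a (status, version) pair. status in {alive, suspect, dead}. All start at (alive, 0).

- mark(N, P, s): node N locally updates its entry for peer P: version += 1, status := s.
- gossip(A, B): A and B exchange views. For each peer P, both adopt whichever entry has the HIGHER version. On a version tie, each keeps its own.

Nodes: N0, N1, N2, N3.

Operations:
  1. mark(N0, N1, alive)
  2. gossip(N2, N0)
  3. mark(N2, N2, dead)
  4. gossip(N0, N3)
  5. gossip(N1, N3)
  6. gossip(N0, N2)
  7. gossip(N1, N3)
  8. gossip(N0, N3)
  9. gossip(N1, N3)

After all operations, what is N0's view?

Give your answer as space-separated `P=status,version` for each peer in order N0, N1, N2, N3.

Op 1: N0 marks N1=alive -> (alive,v1)
Op 2: gossip N2<->N0 -> N2.N0=(alive,v0) N2.N1=(alive,v1) N2.N2=(alive,v0) N2.N3=(alive,v0) | N0.N0=(alive,v0) N0.N1=(alive,v1) N0.N2=(alive,v0) N0.N3=(alive,v0)
Op 3: N2 marks N2=dead -> (dead,v1)
Op 4: gossip N0<->N3 -> N0.N0=(alive,v0) N0.N1=(alive,v1) N0.N2=(alive,v0) N0.N3=(alive,v0) | N3.N0=(alive,v0) N3.N1=(alive,v1) N3.N2=(alive,v0) N3.N3=(alive,v0)
Op 5: gossip N1<->N3 -> N1.N0=(alive,v0) N1.N1=(alive,v1) N1.N2=(alive,v0) N1.N3=(alive,v0) | N3.N0=(alive,v0) N3.N1=(alive,v1) N3.N2=(alive,v0) N3.N3=(alive,v0)
Op 6: gossip N0<->N2 -> N0.N0=(alive,v0) N0.N1=(alive,v1) N0.N2=(dead,v1) N0.N3=(alive,v0) | N2.N0=(alive,v0) N2.N1=(alive,v1) N2.N2=(dead,v1) N2.N3=(alive,v0)
Op 7: gossip N1<->N3 -> N1.N0=(alive,v0) N1.N1=(alive,v1) N1.N2=(alive,v0) N1.N3=(alive,v0) | N3.N0=(alive,v0) N3.N1=(alive,v1) N3.N2=(alive,v0) N3.N3=(alive,v0)
Op 8: gossip N0<->N3 -> N0.N0=(alive,v0) N0.N1=(alive,v1) N0.N2=(dead,v1) N0.N3=(alive,v0) | N3.N0=(alive,v0) N3.N1=(alive,v1) N3.N2=(dead,v1) N3.N3=(alive,v0)
Op 9: gossip N1<->N3 -> N1.N0=(alive,v0) N1.N1=(alive,v1) N1.N2=(dead,v1) N1.N3=(alive,v0) | N3.N0=(alive,v0) N3.N1=(alive,v1) N3.N2=(dead,v1) N3.N3=(alive,v0)

Answer: N0=alive,0 N1=alive,1 N2=dead,1 N3=alive,0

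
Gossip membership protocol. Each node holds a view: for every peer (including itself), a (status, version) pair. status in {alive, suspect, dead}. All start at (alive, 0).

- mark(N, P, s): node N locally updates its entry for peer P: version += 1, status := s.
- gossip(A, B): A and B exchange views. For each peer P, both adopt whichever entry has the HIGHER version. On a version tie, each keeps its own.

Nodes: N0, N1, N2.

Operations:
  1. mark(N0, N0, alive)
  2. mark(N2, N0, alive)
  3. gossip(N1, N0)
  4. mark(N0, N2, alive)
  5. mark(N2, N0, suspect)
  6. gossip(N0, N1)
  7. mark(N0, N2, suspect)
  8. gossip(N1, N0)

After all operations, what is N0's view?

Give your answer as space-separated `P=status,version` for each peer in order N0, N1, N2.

Answer: N0=alive,1 N1=alive,0 N2=suspect,2

Derivation:
Op 1: N0 marks N0=alive -> (alive,v1)
Op 2: N2 marks N0=alive -> (alive,v1)
Op 3: gossip N1<->N0 -> N1.N0=(alive,v1) N1.N1=(alive,v0) N1.N2=(alive,v0) | N0.N0=(alive,v1) N0.N1=(alive,v0) N0.N2=(alive,v0)
Op 4: N0 marks N2=alive -> (alive,v1)
Op 5: N2 marks N0=suspect -> (suspect,v2)
Op 6: gossip N0<->N1 -> N0.N0=(alive,v1) N0.N1=(alive,v0) N0.N2=(alive,v1) | N1.N0=(alive,v1) N1.N1=(alive,v0) N1.N2=(alive,v1)
Op 7: N0 marks N2=suspect -> (suspect,v2)
Op 8: gossip N1<->N0 -> N1.N0=(alive,v1) N1.N1=(alive,v0) N1.N2=(suspect,v2) | N0.N0=(alive,v1) N0.N1=(alive,v0) N0.N2=(suspect,v2)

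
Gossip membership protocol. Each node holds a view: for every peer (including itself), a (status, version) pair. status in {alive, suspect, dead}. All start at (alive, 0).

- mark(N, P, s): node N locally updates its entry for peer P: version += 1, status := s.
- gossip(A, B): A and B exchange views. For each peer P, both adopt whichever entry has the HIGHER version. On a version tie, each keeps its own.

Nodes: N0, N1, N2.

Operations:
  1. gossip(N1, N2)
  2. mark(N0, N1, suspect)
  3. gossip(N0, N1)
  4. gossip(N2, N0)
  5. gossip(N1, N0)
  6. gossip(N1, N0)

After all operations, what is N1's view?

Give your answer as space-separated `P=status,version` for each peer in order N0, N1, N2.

Answer: N0=alive,0 N1=suspect,1 N2=alive,0

Derivation:
Op 1: gossip N1<->N2 -> N1.N0=(alive,v0) N1.N1=(alive,v0) N1.N2=(alive,v0) | N2.N0=(alive,v0) N2.N1=(alive,v0) N2.N2=(alive,v0)
Op 2: N0 marks N1=suspect -> (suspect,v1)
Op 3: gossip N0<->N1 -> N0.N0=(alive,v0) N0.N1=(suspect,v1) N0.N2=(alive,v0) | N1.N0=(alive,v0) N1.N1=(suspect,v1) N1.N2=(alive,v0)
Op 4: gossip N2<->N0 -> N2.N0=(alive,v0) N2.N1=(suspect,v1) N2.N2=(alive,v0) | N0.N0=(alive,v0) N0.N1=(suspect,v1) N0.N2=(alive,v0)
Op 5: gossip N1<->N0 -> N1.N0=(alive,v0) N1.N1=(suspect,v1) N1.N2=(alive,v0) | N0.N0=(alive,v0) N0.N1=(suspect,v1) N0.N2=(alive,v0)
Op 6: gossip N1<->N0 -> N1.N0=(alive,v0) N1.N1=(suspect,v1) N1.N2=(alive,v0) | N0.N0=(alive,v0) N0.N1=(suspect,v1) N0.N2=(alive,v0)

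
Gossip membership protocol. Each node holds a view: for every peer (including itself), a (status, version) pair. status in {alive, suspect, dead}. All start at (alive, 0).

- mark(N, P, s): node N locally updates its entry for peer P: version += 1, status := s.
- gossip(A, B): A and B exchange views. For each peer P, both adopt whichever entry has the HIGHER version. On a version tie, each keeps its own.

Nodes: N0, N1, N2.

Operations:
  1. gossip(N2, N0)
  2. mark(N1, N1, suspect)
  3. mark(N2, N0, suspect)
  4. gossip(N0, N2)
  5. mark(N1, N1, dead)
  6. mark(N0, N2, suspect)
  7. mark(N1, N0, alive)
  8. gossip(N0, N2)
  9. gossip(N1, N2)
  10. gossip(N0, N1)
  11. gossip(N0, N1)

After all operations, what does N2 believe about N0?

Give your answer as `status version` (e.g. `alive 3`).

Op 1: gossip N2<->N0 -> N2.N0=(alive,v0) N2.N1=(alive,v0) N2.N2=(alive,v0) | N0.N0=(alive,v0) N0.N1=(alive,v0) N0.N2=(alive,v0)
Op 2: N1 marks N1=suspect -> (suspect,v1)
Op 3: N2 marks N0=suspect -> (suspect,v1)
Op 4: gossip N0<->N2 -> N0.N0=(suspect,v1) N0.N1=(alive,v0) N0.N2=(alive,v0) | N2.N0=(suspect,v1) N2.N1=(alive,v0) N2.N2=(alive,v0)
Op 5: N1 marks N1=dead -> (dead,v2)
Op 6: N0 marks N2=suspect -> (suspect,v1)
Op 7: N1 marks N0=alive -> (alive,v1)
Op 8: gossip N0<->N2 -> N0.N0=(suspect,v1) N0.N1=(alive,v0) N0.N2=(suspect,v1) | N2.N0=(suspect,v1) N2.N1=(alive,v0) N2.N2=(suspect,v1)
Op 9: gossip N1<->N2 -> N1.N0=(alive,v1) N1.N1=(dead,v2) N1.N2=(suspect,v1) | N2.N0=(suspect,v1) N2.N1=(dead,v2) N2.N2=(suspect,v1)
Op 10: gossip N0<->N1 -> N0.N0=(suspect,v1) N0.N1=(dead,v2) N0.N2=(suspect,v1) | N1.N0=(alive,v1) N1.N1=(dead,v2) N1.N2=(suspect,v1)
Op 11: gossip N0<->N1 -> N0.N0=(suspect,v1) N0.N1=(dead,v2) N0.N2=(suspect,v1) | N1.N0=(alive,v1) N1.N1=(dead,v2) N1.N2=(suspect,v1)

Answer: suspect 1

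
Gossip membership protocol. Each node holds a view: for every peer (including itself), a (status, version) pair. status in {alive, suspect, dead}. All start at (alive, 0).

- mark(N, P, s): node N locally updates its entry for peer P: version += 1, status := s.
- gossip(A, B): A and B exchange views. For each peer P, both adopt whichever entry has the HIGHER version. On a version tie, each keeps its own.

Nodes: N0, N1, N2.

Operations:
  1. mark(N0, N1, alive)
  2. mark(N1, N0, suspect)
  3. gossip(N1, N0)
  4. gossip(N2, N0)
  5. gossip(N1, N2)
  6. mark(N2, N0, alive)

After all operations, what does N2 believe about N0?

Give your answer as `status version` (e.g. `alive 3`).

Op 1: N0 marks N1=alive -> (alive,v1)
Op 2: N1 marks N0=suspect -> (suspect,v1)
Op 3: gossip N1<->N0 -> N1.N0=(suspect,v1) N1.N1=(alive,v1) N1.N2=(alive,v0) | N0.N0=(suspect,v1) N0.N1=(alive,v1) N0.N2=(alive,v0)
Op 4: gossip N2<->N0 -> N2.N0=(suspect,v1) N2.N1=(alive,v1) N2.N2=(alive,v0) | N0.N0=(suspect,v1) N0.N1=(alive,v1) N0.N2=(alive,v0)
Op 5: gossip N1<->N2 -> N1.N0=(suspect,v1) N1.N1=(alive,v1) N1.N2=(alive,v0) | N2.N0=(suspect,v1) N2.N1=(alive,v1) N2.N2=(alive,v0)
Op 6: N2 marks N0=alive -> (alive,v2)

Answer: alive 2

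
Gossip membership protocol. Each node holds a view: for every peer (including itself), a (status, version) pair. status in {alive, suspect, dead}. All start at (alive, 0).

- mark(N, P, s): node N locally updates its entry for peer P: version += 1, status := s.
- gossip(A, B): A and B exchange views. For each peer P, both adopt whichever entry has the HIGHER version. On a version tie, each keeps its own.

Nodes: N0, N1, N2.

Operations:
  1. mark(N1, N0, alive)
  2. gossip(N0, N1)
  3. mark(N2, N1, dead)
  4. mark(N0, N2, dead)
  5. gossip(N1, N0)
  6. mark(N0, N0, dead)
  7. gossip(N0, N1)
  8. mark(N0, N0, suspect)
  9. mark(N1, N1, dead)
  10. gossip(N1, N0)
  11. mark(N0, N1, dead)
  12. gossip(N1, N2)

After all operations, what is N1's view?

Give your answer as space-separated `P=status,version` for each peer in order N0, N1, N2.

Op 1: N1 marks N0=alive -> (alive,v1)
Op 2: gossip N0<->N1 -> N0.N0=(alive,v1) N0.N1=(alive,v0) N0.N2=(alive,v0) | N1.N0=(alive,v1) N1.N1=(alive,v0) N1.N2=(alive,v0)
Op 3: N2 marks N1=dead -> (dead,v1)
Op 4: N0 marks N2=dead -> (dead,v1)
Op 5: gossip N1<->N0 -> N1.N0=(alive,v1) N1.N1=(alive,v0) N1.N2=(dead,v1) | N0.N0=(alive,v1) N0.N1=(alive,v0) N0.N2=(dead,v1)
Op 6: N0 marks N0=dead -> (dead,v2)
Op 7: gossip N0<->N1 -> N0.N0=(dead,v2) N0.N1=(alive,v0) N0.N2=(dead,v1) | N1.N0=(dead,v2) N1.N1=(alive,v0) N1.N2=(dead,v1)
Op 8: N0 marks N0=suspect -> (suspect,v3)
Op 9: N1 marks N1=dead -> (dead,v1)
Op 10: gossip N1<->N0 -> N1.N0=(suspect,v3) N1.N1=(dead,v1) N1.N2=(dead,v1) | N0.N0=(suspect,v3) N0.N1=(dead,v1) N0.N2=(dead,v1)
Op 11: N0 marks N1=dead -> (dead,v2)
Op 12: gossip N1<->N2 -> N1.N0=(suspect,v3) N1.N1=(dead,v1) N1.N2=(dead,v1) | N2.N0=(suspect,v3) N2.N1=(dead,v1) N2.N2=(dead,v1)

Answer: N0=suspect,3 N1=dead,1 N2=dead,1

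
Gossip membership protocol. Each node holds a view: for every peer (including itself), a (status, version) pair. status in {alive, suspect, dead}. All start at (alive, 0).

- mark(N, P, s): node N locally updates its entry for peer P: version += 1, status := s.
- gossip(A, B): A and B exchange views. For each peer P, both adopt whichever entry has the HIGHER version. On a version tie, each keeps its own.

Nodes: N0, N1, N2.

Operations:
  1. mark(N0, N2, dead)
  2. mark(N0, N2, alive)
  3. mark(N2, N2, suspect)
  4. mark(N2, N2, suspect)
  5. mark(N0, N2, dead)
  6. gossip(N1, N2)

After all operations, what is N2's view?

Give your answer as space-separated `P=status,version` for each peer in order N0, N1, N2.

Answer: N0=alive,0 N1=alive,0 N2=suspect,2

Derivation:
Op 1: N0 marks N2=dead -> (dead,v1)
Op 2: N0 marks N2=alive -> (alive,v2)
Op 3: N2 marks N2=suspect -> (suspect,v1)
Op 4: N2 marks N2=suspect -> (suspect,v2)
Op 5: N0 marks N2=dead -> (dead,v3)
Op 6: gossip N1<->N2 -> N1.N0=(alive,v0) N1.N1=(alive,v0) N1.N2=(suspect,v2) | N2.N0=(alive,v0) N2.N1=(alive,v0) N2.N2=(suspect,v2)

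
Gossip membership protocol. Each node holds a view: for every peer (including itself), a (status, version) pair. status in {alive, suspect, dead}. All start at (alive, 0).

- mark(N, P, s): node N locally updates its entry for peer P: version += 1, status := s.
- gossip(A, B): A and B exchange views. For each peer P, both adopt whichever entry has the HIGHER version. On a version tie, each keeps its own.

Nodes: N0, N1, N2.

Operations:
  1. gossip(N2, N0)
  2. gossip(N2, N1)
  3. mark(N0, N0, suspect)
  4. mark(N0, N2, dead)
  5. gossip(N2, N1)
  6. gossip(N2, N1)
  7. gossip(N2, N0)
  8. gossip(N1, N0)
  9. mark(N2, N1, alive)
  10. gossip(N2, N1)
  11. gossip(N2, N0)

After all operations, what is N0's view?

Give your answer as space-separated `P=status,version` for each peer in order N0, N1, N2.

Answer: N0=suspect,1 N1=alive,1 N2=dead,1

Derivation:
Op 1: gossip N2<->N0 -> N2.N0=(alive,v0) N2.N1=(alive,v0) N2.N2=(alive,v0) | N0.N0=(alive,v0) N0.N1=(alive,v0) N0.N2=(alive,v0)
Op 2: gossip N2<->N1 -> N2.N0=(alive,v0) N2.N1=(alive,v0) N2.N2=(alive,v0) | N1.N0=(alive,v0) N1.N1=(alive,v0) N1.N2=(alive,v0)
Op 3: N0 marks N0=suspect -> (suspect,v1)
Op 4: N0 marks N2=dead -> (dead,v1)
Op 5: gossip N2<->N1 -> N2.N0=(alive,v0) N2.N1=(alive,v0) N2.N2=(alive,v0) | N1.N0=(alive,v0) N1.N1=(alive,v0) N1.N2=(alive,v0)
Op 6: gossip N2<->N1 -> N2.N0=(alive,v0) N2.N1=(alive,v0) N2.N2=(alive,v0) | N1.N0=(alive,v0) N1.N1=(alive,v0) N1.N2=(alive,v0)
Op 7: gossip N2<->N0 -> N2.N0=(suspect,v1) N2.N1=(alive,v0) N2.N2=(dead,v1) | N0.N0=(suspect,v1) N0.N1=(alive,v0) N0.N2=(dead,v1)
Op 8: gossip N1<->N0 -> N1.N0=(suspect,v1) N1.N1=(alive,v0) N1.N2=(dead,v1) | N0.N0=(suspect,v1) N0.N1=(alive,v0) N0.N2=(dead,v1)
Op 9: N2 marks N1=alive -> (alive,v1)
Op 10: gossip N2<->N1 -> N2.N0=(suspect,v1) N2.N1=(alive,v1) N2.N2=(dead,v1) | N1.N0=(suspect,v1) N1.N1=(alive,v1) N1.N2=(dead,v1)
Op 11: gossip N2<->N0 -> N2.N0=(suspect,v1) N2.N1=(alive,v1) N2.N2=(dead,v1) | N0.N0=(suspect,v1) N0.N1=(alive,v1) N0.N2=(dead,v1)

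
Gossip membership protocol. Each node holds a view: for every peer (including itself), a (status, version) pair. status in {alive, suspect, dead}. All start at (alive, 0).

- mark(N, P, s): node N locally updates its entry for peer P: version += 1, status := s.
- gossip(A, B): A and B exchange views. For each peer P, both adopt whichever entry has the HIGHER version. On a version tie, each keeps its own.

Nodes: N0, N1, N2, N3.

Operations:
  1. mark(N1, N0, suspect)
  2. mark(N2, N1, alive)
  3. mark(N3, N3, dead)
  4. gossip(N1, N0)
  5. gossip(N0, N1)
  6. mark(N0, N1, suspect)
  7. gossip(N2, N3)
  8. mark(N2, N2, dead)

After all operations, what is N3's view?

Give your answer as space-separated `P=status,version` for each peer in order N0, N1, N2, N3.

Op 1: N1 marks N0=suspect -> (suspect,v1)
Op 2: N2 marks N1=alive -> (alive,v1)
Op 3: N3 marks N3=dead -> (dead,v1)
Op 4: gossip N1<->N0 -> N1.N0=(suspect,v1) N1.N1=(alive,v0) N1.N2=(alive,v0) N1.N3=(alive,v0) | N0.N0=(suspect,v1) N0.N1=(alive,v0) N0.N2=(alive,v0) N0.N3=(alive,v0)
Op 5: gossip N0<->N1 -> N0.N0=(suspect,v1) N0.N1=(alive,v0) N0.N2=(alive,v0) N0.N3=(alive,v0) | N1.N0=(suspect,v1) N1.N1=(alive,v0) N1.N2=(alive,v0) N1.N3=(alive,v0)
Op 6: N0 marks N1=suspect -> (suspect,v1)
Op 7: gossip N2<->N3 -> N2.N0=(alive,v0) N2.N1=(alive,v1) N2.N2=(alive,v0) N2.N3=(dead,v1) | N3.N0=(alive,v0) N3.N1=(alive,v1) N3.N2=(alive,v0) N3.N3=(dead,v1)
Op 8: N2 marks N2=dead -> (dead,v1)

Answer: N0=alive,0 N1=alive,1 N2=alive,0 N3=dead,1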